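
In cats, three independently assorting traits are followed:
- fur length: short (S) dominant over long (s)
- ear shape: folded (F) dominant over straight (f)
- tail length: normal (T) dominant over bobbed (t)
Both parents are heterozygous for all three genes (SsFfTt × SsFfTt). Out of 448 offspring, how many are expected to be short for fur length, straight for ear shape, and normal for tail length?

Trihybrid cross: SsFfTt × SsFfTt
Each trait segregates independently with a 3:1 phenotypic ratio, so each gene contributes 3/4 (dominant) or 1/4 (recessive).
Target: short (fur length), straight (ear shape), normal (tail length)
Probability = product of independent per-trait probabilities
= 3/4 × 1/4 × 3/4 = 9/64
Expected count = 9/64 × 448 = 63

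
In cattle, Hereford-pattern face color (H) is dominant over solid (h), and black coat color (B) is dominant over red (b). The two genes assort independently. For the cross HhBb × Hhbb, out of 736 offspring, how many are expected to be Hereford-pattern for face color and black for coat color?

Dihybrid cross HhBb × Hhbb — consider each gene separately:
face color: Hh × Hh → 1 HH, 2 Hh, 1 hh → 3 H_ : 1 hh (out of 4)
coat color: Bb × bb → 2 Bb, 2 bb → 2 B_ : 2 bb (out of 4)
Looking for: Hereford-pattern (H_) and black (B_)
P(Hereford-pattern) = 3/4, P(black) = 2/4
P(both) = 3/4 × 2/4 = 6/16 = 3/8
Expected count = 3/8 × 736 = 276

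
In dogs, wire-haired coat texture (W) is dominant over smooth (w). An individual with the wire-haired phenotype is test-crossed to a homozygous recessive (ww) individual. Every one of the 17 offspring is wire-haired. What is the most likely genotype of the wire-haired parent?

Test cross: ? × ww
All offspring are wire-haired.
If the unknown parent were heterozygous (Ww), about half of 17 offspring would be smooth; none are. The unknown parent is most likely homozygous dominant (WW).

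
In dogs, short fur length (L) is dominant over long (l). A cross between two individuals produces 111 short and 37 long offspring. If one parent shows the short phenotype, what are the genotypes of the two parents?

Observed offspring: 111 short, 37 long
The observed ratio simplifies to 3:1. Long (ll) offspring appear, so each parent must contribute one l allele. The parent stated to show short carries L, so it is Ll. The other parent is then either Ll or ll: Ll × ll would give a 1:1 split, whereas Ll × Ll gives 3:1 — matching the data. So both parents are heterozygous (Ll × Ll).
Parent genotypes: Ll × Ll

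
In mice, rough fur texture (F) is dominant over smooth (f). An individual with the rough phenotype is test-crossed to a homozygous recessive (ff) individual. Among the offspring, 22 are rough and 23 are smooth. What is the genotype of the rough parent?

Test cross: ? × ff
Offspring: 22 rough, 23 smooth — approximately 1:1.
A 1:1 ratio in a test cross indicates the unknown parent is heterozygous (Ff).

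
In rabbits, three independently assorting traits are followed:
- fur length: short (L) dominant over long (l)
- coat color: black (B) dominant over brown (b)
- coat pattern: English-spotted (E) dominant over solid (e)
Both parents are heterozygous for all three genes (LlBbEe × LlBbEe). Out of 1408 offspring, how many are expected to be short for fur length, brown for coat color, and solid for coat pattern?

Trihybrid cross: LlBbEe × LlBbEe
Each trait segregates independently with a 3:1 phenotypic ratio, so each gene contributes 3/4 (dominant) or 1/4 (recessive).
Target: short (fur length), brown (coat color), solid (coat pattern)
Probability = product of independent per-trait probabilities
= 3/4 × 1/4 × 1/4 = 3/64
Expected count = 3/64 × 1408 = 66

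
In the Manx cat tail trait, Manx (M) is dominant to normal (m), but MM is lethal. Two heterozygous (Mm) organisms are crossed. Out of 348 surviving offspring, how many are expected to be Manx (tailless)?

Cross: Mm × Mm
Punnett square offspring (before lethality): 1 MM, 2 Mm, 1 mm
The MM genotype is lethal (embryos die); surviving offspring: 2 Mm, 1 mm
Manx (tailless): 2 out of 3 → fraction 2/3
Expected count = 2/3 × 348 = 232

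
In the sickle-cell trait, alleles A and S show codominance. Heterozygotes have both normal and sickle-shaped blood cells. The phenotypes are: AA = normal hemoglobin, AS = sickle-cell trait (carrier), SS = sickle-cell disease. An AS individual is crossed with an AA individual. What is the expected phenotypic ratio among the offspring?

Punnett square for AS × AA:
Offspring genotypes: 2 AA, 2 AS
Phenotype counts: 2 normal hemoglobin, 2 sickle-cell trait (carrier)
Ratio: 1 normal hemoglobin : 1 sickle-cell trait (carrier)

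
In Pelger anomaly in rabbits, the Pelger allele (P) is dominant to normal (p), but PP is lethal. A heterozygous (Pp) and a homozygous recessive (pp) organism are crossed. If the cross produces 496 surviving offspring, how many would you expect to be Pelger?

Cross: Pp × pp
Punnett square offspring (before lethality): 2 Pp, 2 pp
No PP offspring are produced in this cross.
Pelger: 2 out of 4 → fraction 1/2
Expected count = 1/2 × 496 = 248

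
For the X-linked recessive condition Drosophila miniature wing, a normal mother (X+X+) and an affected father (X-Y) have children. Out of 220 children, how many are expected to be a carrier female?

Cross: X+X+ × X-Y
Offspring: 2 X+X-, 2 X+Y
Probability of a carrier female: 2/4 = 1/2
Expected count = 1/2 × 220 = 110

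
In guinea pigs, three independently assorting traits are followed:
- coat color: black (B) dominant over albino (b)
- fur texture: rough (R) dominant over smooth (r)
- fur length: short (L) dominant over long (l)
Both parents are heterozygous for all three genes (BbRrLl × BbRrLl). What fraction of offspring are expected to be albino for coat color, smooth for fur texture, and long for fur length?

Trihybrid cross: BbRrLl × BbRrLl
Each trait segregates independently with a 3:1 phenotypic ratio, so each gene contributes 3/4 (dominant) or 1/4 (recessive).
Target: albino (coat color), smooth (fur texture), long (fur length)
Probability = product of independent per-trait probabilities
= 1/4 × 1/4 × 1/4 = 1/64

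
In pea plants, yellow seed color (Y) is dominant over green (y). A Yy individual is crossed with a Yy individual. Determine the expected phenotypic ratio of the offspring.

Punnett square for Yy × Yy:
Offspring genotypes: 1 YY, 2 Yy, 1 yy
yellow: 3, green: 1
Ratio: 3:1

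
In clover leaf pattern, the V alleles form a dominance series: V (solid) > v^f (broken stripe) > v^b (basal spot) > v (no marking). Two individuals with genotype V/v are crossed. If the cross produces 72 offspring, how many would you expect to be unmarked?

Cross: V/v × V/v
Allele dominance: V > v^f > v^b > v
Offspring genotypes: 1 V/V, 2 V/v, 1 v/v
Phenotype counts: 3 solid, 1 unmarked
unmarked: 1 out of 4 → fraction 1/4
Expected count = 1/4 × 72 = 18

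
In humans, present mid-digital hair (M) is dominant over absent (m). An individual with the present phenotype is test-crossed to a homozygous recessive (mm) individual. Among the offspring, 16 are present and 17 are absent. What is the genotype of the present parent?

Test cross: ? × mm
Offspring: 16 present, 17 absent — approximately 1:1.
A 1:1 ratio in a test cross indicates the unknown parent is heterozygous (Mm).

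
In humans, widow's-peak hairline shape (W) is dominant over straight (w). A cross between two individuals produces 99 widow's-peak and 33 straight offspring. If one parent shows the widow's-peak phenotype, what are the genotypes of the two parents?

Observed offspring: 99 widow's-peak, 33 straight
The observed ratio simplifies to 3:1. Straight (ww) offspring appear, so each parent must contribute one w allele. The parent stated to show widow's-peak carries W, so it is Ww. The other parent is then either Ww or ww: Ww × ww would give a 1:1 split, whereas Ww × Ww gives 3:1 — matching the data. So both parents are heterozygous (Ww × Ww).
Parent genotypes: Ww × Ww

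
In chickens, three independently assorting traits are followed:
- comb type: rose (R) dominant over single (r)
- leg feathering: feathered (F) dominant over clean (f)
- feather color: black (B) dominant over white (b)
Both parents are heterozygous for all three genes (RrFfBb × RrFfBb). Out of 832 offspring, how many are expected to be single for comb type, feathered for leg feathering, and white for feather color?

Trihybrid cross: RrFfBb × RrFfBb
Each trait segregates independently with a 3:1 phenotypic ratio, so each gene contributes 3/4 (dominant) or 1/4 (recessive).
Target: single (comb type), feathered (leg feathering), white (feather color)
Probability = product of independent per-trait probabilities
= 1/4 × 3/4 × 1/4 = 3/64
Expected count = 3/64 × 832 = 39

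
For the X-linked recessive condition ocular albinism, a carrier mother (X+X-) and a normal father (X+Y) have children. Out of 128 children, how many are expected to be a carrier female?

Cross: X+X- × X+Y
Offspring: 1 X+X+, 1 X+Y, 1 X+X-, 1 X-Y
Probability of a carrier female: 1/4
Expected count = 1/4 × 128 = 32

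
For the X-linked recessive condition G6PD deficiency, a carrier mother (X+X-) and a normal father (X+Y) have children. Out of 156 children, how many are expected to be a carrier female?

Cross: X+X- × X+Y
Offspring: 1 X+X+, 1 X+Y, 1 X+X-, 1 X-Y
Probability of a carrier female: 1/4
Expected count = 1/4 × 156 = 39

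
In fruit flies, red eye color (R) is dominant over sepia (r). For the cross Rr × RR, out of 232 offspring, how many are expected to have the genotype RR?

Punnett square for Rr × RR:
Offspring genotypes: 2 RR, 2 Rr
Total offspring: 4
Count with target: 2
Probability: 2/4 = 1/2
Expected count = 1/2 × 232 = 116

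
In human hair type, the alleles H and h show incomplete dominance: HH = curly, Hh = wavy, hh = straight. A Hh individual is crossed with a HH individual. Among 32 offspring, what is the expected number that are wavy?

Punnett square for Hh × HH:
Offspring genotypes: 2 HH, 2 Hh
Phenotype counts: 2 curly, 2 wavy
wavy: 2 out of 4 → fraction 1/2
Expected count = 1/2 × 32 = 16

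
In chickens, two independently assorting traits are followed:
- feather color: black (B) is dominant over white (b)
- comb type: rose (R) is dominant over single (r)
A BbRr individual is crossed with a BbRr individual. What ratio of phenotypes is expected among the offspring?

Dihybrid cross BbRr × BbRr — consider each gene separately:
feather color: Bb × Bb → 1 BB, 2 Bb, 1 bb → 3 B_ : 1 bb (out of 4)
comb type: Rr × Rr → 1 RR, 2 Rr, 1 rr → 3 R_ : 1 rr (out of 4)
Combine (counts out of 4 × 4 = 16): black/rose (B_R_) = 3×3 = 9; black/single (B_rr) = 3×1 = 3; white/rose (bbR_) = 1×3 = 3; white/single (bbrr) = 1×1 = 1
Phenotype counts (out of 16): 9 black/rose, 3 black/single, 3 white/rose, 1 white/single
Ratio: 9 black/rose : 3 black/single : 3 white/rose : 1 white/single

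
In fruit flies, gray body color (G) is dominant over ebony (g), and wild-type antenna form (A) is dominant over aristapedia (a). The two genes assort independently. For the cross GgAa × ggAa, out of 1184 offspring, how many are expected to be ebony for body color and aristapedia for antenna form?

Dihybrid cross GgAa × ggAa — consider each gene separately:
body color: Gg × gg → 2 Gg, 2 gg → 2 G_ : 2 gg (out of 4)
antenna form: Aa × Aa → 1 AA, 2 Aa, 1 aa → 3 A_ : 1 aa (out of 4)
Looking for: ebony (gg) and aristapedia (aa)
P(ebony) = 2/4, P(aristapedia) = 1/4
P(both) = 2/4 × 1/4 = 2/16 = 1/8
Expected count = 1/8 × 1184 = 148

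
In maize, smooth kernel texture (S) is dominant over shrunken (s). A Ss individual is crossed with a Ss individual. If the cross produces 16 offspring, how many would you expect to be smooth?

Punnett square for Ss × Ss:
Offspring genotypes: 1 SS, 2 Ss, 1 ss
smooth: 3, shrunken: 1
smooth: 3 out of 4 → fraction 3/4
Expected count = 3/4 × 16 = 12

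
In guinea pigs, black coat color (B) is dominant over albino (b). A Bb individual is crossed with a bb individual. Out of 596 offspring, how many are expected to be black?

Punnett square for Bb × bb:
Offspring genotypes: 2 Bb, 2 bb
black: 2, albino: 2
black: 2 out of 4 → fraction 1/2
Expected count = 1/2 × 596 = 298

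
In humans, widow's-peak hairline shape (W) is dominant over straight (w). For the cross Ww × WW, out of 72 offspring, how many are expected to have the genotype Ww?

Punnett square for Ww × WW:
Offspring genotypes: 2 WW, 2 Ww
Total offspring: 4
Count with target: 2
Probability: 2/4 = 1/2
Expected count = 1/2 × 72 = 36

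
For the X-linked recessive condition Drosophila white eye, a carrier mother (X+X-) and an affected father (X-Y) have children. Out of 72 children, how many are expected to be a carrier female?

Cross: X+X- × X-Y
Offspring: 1 X+X-, 1 X+Y, 1 X-X-, 1 X-Y
Probability of a carrier female: 1/4
Expected count = 1/4 × 72 = 18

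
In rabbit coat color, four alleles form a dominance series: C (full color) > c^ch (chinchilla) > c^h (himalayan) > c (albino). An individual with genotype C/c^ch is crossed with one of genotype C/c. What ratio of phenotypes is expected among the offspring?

Cross: C/c^ch × C/c
Allele dominance: C > c^ch > c^h > c
Offspring genotypes: 1 C/C, 1 C/c, 1 C/c^ch, 1 c^ch/c
Phenotype counts: 3 full color, 1 chinchilla
Ratio: 3 full color : 1 chinchilla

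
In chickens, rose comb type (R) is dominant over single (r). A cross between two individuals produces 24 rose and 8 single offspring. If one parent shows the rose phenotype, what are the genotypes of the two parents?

Observed offspring: 24 rose, 8 single
The observed ratio simplifies to 3:1. Single (rr) offspring appear, so each parent must contribute one r allele. The parent stated to show rose carries R, so it is Rr. The other parent is then either Rr or rr: Rr × rr would give a 1:1 split, whereas Rr × Rr gives 3:1 — matching the data. So both parents are heterozygous (Rr × Rr).
Parent genotypes: Rr × Rr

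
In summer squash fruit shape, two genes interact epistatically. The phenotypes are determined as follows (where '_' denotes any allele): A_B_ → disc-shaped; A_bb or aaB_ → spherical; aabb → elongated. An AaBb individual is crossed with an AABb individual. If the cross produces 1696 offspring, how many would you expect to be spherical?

Cross: AaBb × AABb — consider each gene separately:
A gene: Aa × AA → 2 AA, 2 Aa → 4 A_ (out of 4)
B gene: Bb × Bb → 1 BB, 2 Bb, 1 bb → 3 B_ : 1 bb (out of 4)
Genotype classes (out of 4 × 4 = 16): A_B_ = 4×3 = 12; A_bb = 4×1 = 4
Apply the phenotype rules: A_B_ (12) → disc-shaped; A_bb (4) → spherical
Phenotype counts (out of 16): 12 disc-shaped, 4 spherical
spherical: 4 out of 16 → fraction 1/4
Expected count = 1/4 × 1696 = 424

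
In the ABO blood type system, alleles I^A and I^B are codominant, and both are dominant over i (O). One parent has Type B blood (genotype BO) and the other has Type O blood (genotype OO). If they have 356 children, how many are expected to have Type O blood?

Cross: BO × OO
Possible offspring genotypes: 2 BO, 2 OO
Blood type counts: 2 Type B, 2 Type O
Probability of Type O: 2/4 = 1/2
Expected count = 1/2 × 356 = 178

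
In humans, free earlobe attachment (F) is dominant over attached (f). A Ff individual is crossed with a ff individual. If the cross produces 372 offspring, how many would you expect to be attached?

Punnett square for Ff × ff:
Offspring genotypes: 2 Ff, 2 ff
free: 2, attached: 2
attached: 2 out of 4 → fraction 1/2
Expected count = 1/2 × 372 = 186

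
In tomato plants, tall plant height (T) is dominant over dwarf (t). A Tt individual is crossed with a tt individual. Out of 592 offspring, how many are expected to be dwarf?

Punnett square for Tt × tt:
Offspring genotypes: 2 Tt, 2 tt
tall: 2, dwarf: 2
dwarf: 2 out of 4 → fraction 1/2
Expected count = 1/2 × 592 = 296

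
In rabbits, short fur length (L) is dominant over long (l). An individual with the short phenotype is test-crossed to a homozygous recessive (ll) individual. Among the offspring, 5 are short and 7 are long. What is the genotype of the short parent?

Test cross: ? × ll
Offspring: 5 short, 7 long — approximately 1:1.
A 1:1 ratio in a test cross indicates the unknown parent is heterozygous (Ll).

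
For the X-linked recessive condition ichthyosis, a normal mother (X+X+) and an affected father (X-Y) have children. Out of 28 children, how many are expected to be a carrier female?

Cross: X+X+ × X-Y
Offspring: 2 X+X-, 2 X+Y
Probability of a carrier female: 2/4 = 1/2
Expected count = 1/2 × 28 = 14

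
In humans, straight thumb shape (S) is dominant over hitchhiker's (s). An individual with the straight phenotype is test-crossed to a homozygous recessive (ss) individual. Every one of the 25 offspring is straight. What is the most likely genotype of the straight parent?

Test cross: ? × ss
All offspring are straight.
If the unknown parent were heterozygous (Ss), about half of 25 offspring would be hitchhiker's; none are. The unknown parent is most likely homozygous dominant (SS).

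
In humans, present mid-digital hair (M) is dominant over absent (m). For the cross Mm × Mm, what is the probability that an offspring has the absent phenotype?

Punnett square for Mm × Mm:
Offspring genotypes: 1 MM, 2 Mm, 1 mm
Total offspring: 4
Count with target: 1
Probability: 1/4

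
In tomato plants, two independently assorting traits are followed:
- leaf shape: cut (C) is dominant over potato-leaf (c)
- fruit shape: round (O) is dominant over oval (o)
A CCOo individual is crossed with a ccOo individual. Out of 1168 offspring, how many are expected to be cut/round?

Dihybrid cross CCOo × ccOo — consider each gene separately:
leaf shape: CC × cc → 4 Cc → 4 C_ (out of 4)
fruit shape: Oo × Oo → 1 OO, 2 Oo, 1 oo → 3 O_ : 1 oo (out of 4)
Combine (counts out of 4 × 4 = 16): cut/round (C_O_) = 4×3 = 12; cut/oval (C_oo) = 4×1 = 4
Phenotype counts (out of 16): 12 cut/round, 4 cut/oval
cut/round: 12 out of 16 → fraction 3/4
Expected count = 3/4 × 1168 = 876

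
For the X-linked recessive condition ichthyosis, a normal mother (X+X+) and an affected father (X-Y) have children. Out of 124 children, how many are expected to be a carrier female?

Cross: X+X+ × X-Y
Offspring: 2 X+X-, 2 X+Y
Probability of a carrier female: 2/4 = 1/2
Expected count = 1/2 × 124 = 62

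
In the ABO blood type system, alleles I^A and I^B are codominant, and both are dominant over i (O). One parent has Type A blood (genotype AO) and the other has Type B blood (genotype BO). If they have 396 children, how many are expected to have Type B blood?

Cross: AO × BO
Possible offspring genotypes: 1 AB, 1 AO, 1 BO, 1 OO
Blood type counts: 1 Type AB, 1 Type A, 1 Type B, 1 Type O
Probability of Type B: 1/4
Expected count = 1/4 × 396 = 99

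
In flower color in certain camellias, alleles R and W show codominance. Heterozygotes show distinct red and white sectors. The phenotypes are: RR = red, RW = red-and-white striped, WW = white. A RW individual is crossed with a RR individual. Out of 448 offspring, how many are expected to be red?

Punnett square for RW × RR:
Offspring genotypes: 2 RR, 2 RW
Phenotype counts: 2 red, 2 red-and-white striped
red: 2 out of 4 → fraction 1/2
Expected count = 1/2 × 448 = 224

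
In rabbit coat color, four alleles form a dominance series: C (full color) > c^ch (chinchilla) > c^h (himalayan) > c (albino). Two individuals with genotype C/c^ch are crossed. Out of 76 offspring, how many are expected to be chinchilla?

Cross: C/c^ch × C/c^ch
Allele dominance: C > c^ch > c^h > c
Offspring genotypes: 1 C/C, 2 C/c^ch, 1 c^ch/c^ch
Phenotype counts: 3 full color, 1 chinchilla
chinchilla: 1 out of 4 → fraction 1/4
Expected count = 1/4 × 76 = 19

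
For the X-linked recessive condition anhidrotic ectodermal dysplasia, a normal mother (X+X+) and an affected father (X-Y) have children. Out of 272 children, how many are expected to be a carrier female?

Cross: X+X+ × X-Y
Offspring: 2 X+X-, 2 X+Y
Probability of a carrier female: 2/4 = 1/2
Expected count = 1/2 × 272 = 136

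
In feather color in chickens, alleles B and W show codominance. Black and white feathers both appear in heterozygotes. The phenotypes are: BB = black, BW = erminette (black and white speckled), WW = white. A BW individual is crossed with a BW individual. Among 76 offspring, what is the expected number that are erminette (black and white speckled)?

Punnett square for BW × BW:
Offspring genotypes: 1 BB, 2 BW, 1 WW
Phenotype counts: 1 black, 2 erminette (black and white speckled), 1 white
erminette (black and white speckled): 2 out of 4 → fraction 1/2
Expected count = 1/2 × 76 = 38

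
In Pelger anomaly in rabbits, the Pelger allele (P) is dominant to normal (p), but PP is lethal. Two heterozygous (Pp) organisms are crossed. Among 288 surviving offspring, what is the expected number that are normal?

Cross: Pp × Pp
Punnett square offspring (before lethality): 1 PP, 2 Pp, 1 pp
The PP genotype is lethal (embryos die); surviving offspring: 2 Pp, 1 pp
normal: 1 out of 3 → fraction 1/3
Expected count = 1/3 × 288 = 96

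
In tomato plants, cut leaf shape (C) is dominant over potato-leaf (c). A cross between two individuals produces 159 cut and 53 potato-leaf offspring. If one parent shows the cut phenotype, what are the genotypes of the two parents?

Observed offspring: 159 cut, 53 potato-leaf
The observed ratio simplifies to 3:1. Potato-leaf (cc) offspring appear, so each parent must contribute one c allele. The parent stated to show cut carries C, so it is Cc. The other parent is then either Cc or cc: Cc × cc would give a 1:1 split, whereas Cc × Cc gives 3:1 — matching the data. So both parents are heterozygous (Cc × Cc).
Parent genotypes: Cc × Cc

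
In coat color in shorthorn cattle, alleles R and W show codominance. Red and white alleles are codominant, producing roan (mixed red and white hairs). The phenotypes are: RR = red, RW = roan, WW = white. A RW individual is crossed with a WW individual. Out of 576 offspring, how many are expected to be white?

Punnett square for RW × WW:
Offspring genotypes: 2 RW, 2 WW
Phenotype counts: 2 roan, 2 white
white: 2 out of 4 → fraction 1/2
Expected count = 1/2 × 576 = 288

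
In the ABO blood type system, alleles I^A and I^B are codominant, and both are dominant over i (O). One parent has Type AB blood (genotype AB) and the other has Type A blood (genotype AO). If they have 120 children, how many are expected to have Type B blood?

Cross: AB × AO
Possible offspring genotypes: 1 AA, 1 AO, 1 AB, 1 BO
Blood type counts: 2 Type A, 1 Type AB, 1 Type B
Probability of Type B: 1/4
Expected count = 1/4 × 120 = 30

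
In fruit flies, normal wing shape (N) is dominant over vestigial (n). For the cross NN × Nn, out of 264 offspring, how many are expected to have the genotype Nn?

Punnett square for NN × Nn:
Offspring genotypes: 2 NN, 2 Nn
Total offspring: 4
Count with target: 2
Probability: 2/4 = 1/2
Expected count = 1/2 × 264 = 132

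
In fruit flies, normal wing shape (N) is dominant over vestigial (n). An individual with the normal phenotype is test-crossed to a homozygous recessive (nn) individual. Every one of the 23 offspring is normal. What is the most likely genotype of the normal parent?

Test cross: ? × nn
All offspring are normal.
If the unknown parent were heterozygous (Nn), about half of 23 offspring would be vestigial; none are. The unknown parent is most likely homozygous dominant (NN).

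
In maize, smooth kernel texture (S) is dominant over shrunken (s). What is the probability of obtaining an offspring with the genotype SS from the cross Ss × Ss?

Punnett square for Ss × Ss:
Offspring genotypes: 1 SS, 2 Ss, 1 ss
Total offspring: 4
Count with target: 1
Probability: 1/4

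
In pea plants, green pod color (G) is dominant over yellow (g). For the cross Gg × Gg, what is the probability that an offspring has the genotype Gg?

Punnett square for Gg × Gg:
Offspring genotypes: 1 GG, 2 Gg, 1 gg
Total offspring: 4
Count with target: 2
Probability: 2/4 = 1/2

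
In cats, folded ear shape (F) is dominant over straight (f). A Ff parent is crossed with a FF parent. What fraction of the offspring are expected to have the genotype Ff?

Punnett square for Ff × FF:
Offspring genotypes: 2 FF, 2 Ff
Total offspring: 4
Count with target: 2
Probability: 2/4 = 1/2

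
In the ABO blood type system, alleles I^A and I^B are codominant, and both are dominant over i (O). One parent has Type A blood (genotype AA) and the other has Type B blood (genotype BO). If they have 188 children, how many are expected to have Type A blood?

Cross: AA × BO
Possible offspring genotypes: 2 AB, 2 AO
Blood type counts: 2 Type AB, 2 Type A
Probability of Type A: 2/4 = 1/2
Expected count = 1/2 × 188 = 94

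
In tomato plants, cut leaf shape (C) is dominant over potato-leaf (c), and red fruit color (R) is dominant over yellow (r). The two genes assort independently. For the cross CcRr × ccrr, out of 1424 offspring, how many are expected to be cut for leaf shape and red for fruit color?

Dihybrid cross CcRr × ccrr — consider each gene separately:
leaf shape: Cc × cc → 2 Cc, 2 cc → 2 C_ : 2 cc (out of 4)
fruit color: Rr × rr → 2 Rr, 2 rr → 2 R_ : 2 rr (out of 4)
Looking for: cut (C_) and red (R_)
P(cut) = 2/4, P(red) = 2/4
P(both) = 2/4 × 2/4 = 4/16 = 1/4
Expected count = 1/4 × 1424 = 356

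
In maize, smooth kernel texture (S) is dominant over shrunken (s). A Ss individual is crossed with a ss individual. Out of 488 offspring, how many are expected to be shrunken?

Punnett square for Ss × ss:
Offspring genotypes: 2 Ss, 2 ss
smooth: 2, shrunken: 2
shrunken: 2 out of 4 → fraction 1/2
Expected count = 1/2 × 488 = 244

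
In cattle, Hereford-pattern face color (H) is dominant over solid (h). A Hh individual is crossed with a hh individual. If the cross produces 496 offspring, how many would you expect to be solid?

Punnett square for Hh × hh:
Offspring genotypes: 2 Hh, 2 hh
Hereford-pattern: 2, solid: 2
solid: 2 out of 4 → fraction 1/2
Expected count = 1/2 × 496 = 248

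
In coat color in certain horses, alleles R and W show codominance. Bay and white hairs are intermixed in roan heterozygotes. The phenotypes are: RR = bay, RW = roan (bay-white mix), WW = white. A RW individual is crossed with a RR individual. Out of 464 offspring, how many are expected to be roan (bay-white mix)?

Punnett square for RW × RR:
Offspring genotypes: 2 RR, 2 RW
Phenotype counts: 2 bay, 2 roan (bay-white mix)
roan (bay-white mix): 2 out of 4 → fraction 1/2
Expected count = 1/2 × 464 = 232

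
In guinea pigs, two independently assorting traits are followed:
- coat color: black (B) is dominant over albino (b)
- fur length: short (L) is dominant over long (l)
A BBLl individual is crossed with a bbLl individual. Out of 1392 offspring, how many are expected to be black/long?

Dihybrid cross BBLl × bbLl — consider each gene separately:
coat color: BB × bb → 4 Bb → 4 B_ (out of 4)
fur length: Ll × Ll → 1 LL, 2 Ll, 1 ll → 3 L_ : 1 ll (out of 4)
Combine (counts out of 4 × 4 = 16): black/short (B_L_) = 4×3 = 12; black/long (B_ll) = 4×1 = 4
Phenotype counts (out of 16): 12 black/short, 4 black/long
black/long: 4 out of 16 → fraction 1/4
Expected count = 1/4 × 1392 = 348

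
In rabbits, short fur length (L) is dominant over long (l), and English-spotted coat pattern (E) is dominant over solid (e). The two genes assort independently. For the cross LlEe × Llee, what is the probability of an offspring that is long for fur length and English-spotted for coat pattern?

Dihybrid cross LlEe × Llee — consider each gene separately:
fur length: Ll × Ll → 1 LL, 2 Ll, 1 ll → 3 L_ : 1 ll (out of 4)
coat pattern: Ee × ee → 2 Ee, 2 ee → 2 E_ : 2 ee (out of 4)
Looking for: long (ll) and English-spotted (E_)
P(long) = 1/4, P(English-spotted) = 2/4
P(both) = 1/4 × 2/4 = 2/16 = 1/8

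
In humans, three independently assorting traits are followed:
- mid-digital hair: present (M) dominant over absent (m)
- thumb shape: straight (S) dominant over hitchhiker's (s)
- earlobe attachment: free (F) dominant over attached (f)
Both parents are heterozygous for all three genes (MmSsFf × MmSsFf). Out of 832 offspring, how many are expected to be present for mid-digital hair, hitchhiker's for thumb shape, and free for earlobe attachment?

Trihybrid cross: MmSsFf × MmSsFf
Each trait segregates independently with a 3:1 phenotypic ratio, so each gene contributes 3/4 (dominant) or 1/4 (recessive).
Target: present (mid-digital hair), hitchhiker's (thumb shape), free (earlobe attachment)
Probability = product of independent per-trait probabilities
= 3/4 × 1/4 × 3/4 = 9/64
Expected count = 9/64 × 832 = 117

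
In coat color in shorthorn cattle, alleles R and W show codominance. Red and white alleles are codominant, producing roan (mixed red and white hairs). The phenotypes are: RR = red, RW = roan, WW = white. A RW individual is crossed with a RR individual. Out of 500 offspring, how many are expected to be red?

Punnett square for RW × RR:
Offspring genotypes: 2 RR, 2 RW
Phenotype counts: 2 red, 2 roan
red: 2 out of 4 → fraction 1/2
Expected count = 1/2 × 500 = 250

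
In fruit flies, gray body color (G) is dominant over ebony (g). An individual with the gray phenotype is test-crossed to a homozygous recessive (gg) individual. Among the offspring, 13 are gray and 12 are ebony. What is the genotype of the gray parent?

Test cross: ? × gg
Offspring: 13 gray, 12 ebony — approximately 1:1.
A 1:1 ratio in a test cross indicates the unknown parent is heterozygous (Gg).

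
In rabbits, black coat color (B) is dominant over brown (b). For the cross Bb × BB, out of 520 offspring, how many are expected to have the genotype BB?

Punnett square for Bb × BB:
Offspring genotypes: 2 BB, 2 Bb
Total offspring: 4
Count with target: 2
Probability: 2/4 = 1/2
Expected count = 1/2 × 520 = 260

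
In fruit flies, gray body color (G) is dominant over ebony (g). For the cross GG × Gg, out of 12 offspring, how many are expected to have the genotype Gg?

Punnett square for GG × Gg:
Offspring genotypes: 2 GG, 2 Gg
Total offspring: 4
Count with target: 2
Probability: 2/4 = 1/2
Expected count = 1/2 × 12 = 6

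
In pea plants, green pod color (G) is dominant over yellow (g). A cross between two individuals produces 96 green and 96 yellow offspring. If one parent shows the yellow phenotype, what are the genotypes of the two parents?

Observed offspring: 96 green, 96 yellow
The observed ratio simplifies to 1:1. One parent shows yellow, so its genotype must be gg. A 1:1 offspring split requires the other parent to be heterozygous (Gg).
Parent genotypes: gg × Gg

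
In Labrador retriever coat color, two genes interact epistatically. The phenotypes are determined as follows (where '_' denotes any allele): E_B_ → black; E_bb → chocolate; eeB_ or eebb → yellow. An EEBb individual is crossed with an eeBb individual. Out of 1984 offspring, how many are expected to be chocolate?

Cross: EEBb × eeBb — consider each gene separately:
E gene: EE × ee → 4 Ee → 4 E_ (out of 4)
B gene: Bb × Bb → 1 BB, 2 Bb, 1 bb → 3 B_ : 1 bb (out of 4)
Genotype classes (out of 4 × 4 = 16): E_B_ = 4×3 = 12; E_bb = 4×1 = 4
Apply the phenotype rules: E_B_ (12) → black; E_bb (4) → chocolate
Phenotype counts (out of 16): 12 black, 4 chocolate
chocolate: 4 out of 16 → fraction 1/4
Expected count = 1/4 × 1984 = 496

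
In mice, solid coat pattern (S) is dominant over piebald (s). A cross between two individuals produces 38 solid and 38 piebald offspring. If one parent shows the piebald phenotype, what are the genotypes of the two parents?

Observed offspring: 38 solid, 38 piebald
The observed ratio simplifies to 1:1. One parent shows piebald, so its genotype must be ss. A 1:1 offspring split requires the other parent to be heterozygous (Ss).
Parent genotypes: ss × Ss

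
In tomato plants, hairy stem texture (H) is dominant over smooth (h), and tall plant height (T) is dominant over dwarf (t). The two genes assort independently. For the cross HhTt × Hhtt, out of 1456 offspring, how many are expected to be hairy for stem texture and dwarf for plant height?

Dihybrid cross HhTt × Hhtt — consider each gene separately:
stem texture: Hh × Hh → 1 HH, 2 Hh, 1 hh → 3 H_ : 1 hh (out of 4)
plant height: Tt × tt → 2 Tt, 2 tt → 2 T_ : 2 tt (out of 4)
Looking for: hairy (H_) and dwarf (tt)
P(hairy) = 3/4, P(dwarf) = 2/4
P(both) = 3/4 × 2/4 = 6/16 = 3/8
Expected count = 3/8 × 1456 = 546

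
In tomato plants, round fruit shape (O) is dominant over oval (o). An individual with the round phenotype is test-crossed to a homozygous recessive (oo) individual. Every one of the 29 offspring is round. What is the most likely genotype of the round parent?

Test cross: ? × oo
All offspring are round.
If the unknown parent were heterozygous (Oo), about half of 29 offspring would be oval; none are. The unknown parent is most likely homozygous dominant (OO).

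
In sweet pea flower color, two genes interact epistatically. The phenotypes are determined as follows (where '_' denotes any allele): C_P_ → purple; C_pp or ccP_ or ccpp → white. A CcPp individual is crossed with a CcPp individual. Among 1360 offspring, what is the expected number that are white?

Cross: CcPp × CcPp — consider each gene separately:
C gene: Cc × Cc → 1 CC, 2 Cc, 1 cc → 3 C_ : 1 cc (out of 4)
P gene: Pp × Pp → 1 PP, 2 Pp, 1 pp → 3 P_ : 1 pp (out of 4)
Genotype classes (out of 4 × 4 = 16): C_P_ = 3×3 = 9; C_pp = 3×1 = 3; ccP_ = 1×3 = 3; ccpp = 1×1 = 1
Apply the phenotype rules: C_P_ (9) → purple; C_pp (3) + ccP_ (3) + ccpp (1) → white
Phenotype counts (out of 16): 9 purple, 7 white
white: 7 out of 16 → fraction 7/16
Expected count = 7/16 × 1360 = 595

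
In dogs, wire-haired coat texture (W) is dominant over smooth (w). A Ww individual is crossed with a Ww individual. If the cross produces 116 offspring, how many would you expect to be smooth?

Punnett square for Ww × Ww:
Offspring genotypes: 1 WW, 2 Ww, 1 ww
wire-haired: 3, smooth: 1
smooth: 1 out of 4 → fraction 1/4
Expected count = 1/4 × 116 = 29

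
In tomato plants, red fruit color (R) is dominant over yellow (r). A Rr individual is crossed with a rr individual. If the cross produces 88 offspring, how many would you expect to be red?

Punnett square for Rr × rr:
Offspring genotypes: 2 Rr, 2 rr
red: 2, yellow: 2
red: 2 out of 4 → fraction 1/2
Expected count = 1/2 × 88 = 44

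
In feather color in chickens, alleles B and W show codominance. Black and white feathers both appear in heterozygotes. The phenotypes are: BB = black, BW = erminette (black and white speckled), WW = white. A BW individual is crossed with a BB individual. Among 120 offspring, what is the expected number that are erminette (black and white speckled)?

Punnett square for BW × BB:
Offspring genotypes: 2 BB, 2 BW
Phenotype counts: 2 black, 2 erminette (black and white speckled)
erminette (black and white speckled): 2 out of 4 → fraction 1/2
Expected count = 1/2 × 120 = 60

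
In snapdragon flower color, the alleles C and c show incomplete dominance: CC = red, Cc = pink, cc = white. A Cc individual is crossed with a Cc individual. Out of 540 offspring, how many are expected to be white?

Punnett square for Cc × Cc:
Offspring genotypes: 1 CC, 2 Cc, 1 cc
Phenotype counts: 1 red, 2 pink, 1 white
white: 1 out of 4 → fraction 1/4
Expected count = 1/4 × 540 = 135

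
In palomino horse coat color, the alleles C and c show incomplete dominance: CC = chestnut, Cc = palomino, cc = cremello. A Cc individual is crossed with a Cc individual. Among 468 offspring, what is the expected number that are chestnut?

Punnett square for Cc × Cc:
Offspring genotypes: 1 CC, 2 Cc, 1 cc
Phenotype counts: 1 chestnut, 2 palomino, 1 cremello
chestnut: 1 out of 4 → fraction 1/4
Expected count = 1/4 × 468 = 117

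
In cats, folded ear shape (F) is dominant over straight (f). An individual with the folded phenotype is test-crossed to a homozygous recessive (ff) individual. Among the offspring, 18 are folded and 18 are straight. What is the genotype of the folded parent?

Test cross: ? × ff
Offspring: 18 folded, 18 straight — approximately 1:1.
A 1:1 ratio in a test cross indicates the unknown parent is heterozygous (Ff).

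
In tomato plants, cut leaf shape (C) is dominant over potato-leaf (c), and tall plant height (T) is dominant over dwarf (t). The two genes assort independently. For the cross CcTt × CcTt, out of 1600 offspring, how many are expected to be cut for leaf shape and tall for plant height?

Dihybrid cross CcTt × CcTt — consider each gene separately:
leaf shape: Cc × Cc → 1 CC, 2 Cc, 1 cc → 3 C_ : 1 cc (out of 4)
plant height: Tt × Tt → 1 TT, 2 Tt, 1 tt → 3 T_ : 1 tt (out of 4)
Looking for: cut (C_) and tall (T_)
P(cut) = 3/4, P(tall) = 3/4
P(both) = 3/4 × 3/4 = 9/16
Expected count = 9/16 × 1600 = 900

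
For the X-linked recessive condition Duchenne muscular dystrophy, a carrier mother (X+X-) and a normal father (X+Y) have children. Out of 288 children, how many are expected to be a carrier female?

Cross: X+X- × X+Y
Offspring: 1 X+X+, 1 X+Y, 1 X+X-, 1 X-Y
Probability of a carrier female: 1/4
Expected count = 1/4 × 288 = 72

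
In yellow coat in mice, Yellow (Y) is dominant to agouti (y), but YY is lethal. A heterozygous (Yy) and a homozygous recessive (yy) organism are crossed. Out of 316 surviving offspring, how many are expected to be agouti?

Cross: Yy × yy
Punnett square offspring (before lethality): 2 Yy, 2 yy
No YY offspring are produced in this cross.
agouti: 2 out of 4 → fraction 1/2
Expected count = 1/2 × 316 = 158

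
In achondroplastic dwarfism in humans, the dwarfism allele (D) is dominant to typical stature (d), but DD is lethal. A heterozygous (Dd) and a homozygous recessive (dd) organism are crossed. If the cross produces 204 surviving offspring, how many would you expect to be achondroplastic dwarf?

Cross: Dd × dd
Punnett square offspring (before lethality): 2 Dd, 2 dd
No DD offspring are produced in this cross.
achondroplastic dwarf: 2 out of 4 → fraction 1/2
Expected count = 1/2 × 204 = 102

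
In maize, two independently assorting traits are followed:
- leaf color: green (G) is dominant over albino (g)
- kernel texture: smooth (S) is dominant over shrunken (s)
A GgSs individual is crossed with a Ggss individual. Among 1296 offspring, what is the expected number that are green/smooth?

Dihybrid cross GgSs × Ggss — consider each gene separately:
leaf color: Gg × Gg → 1 GG, 2 Gg, 1 gg → 3 G_ : 1 gg (out of 4)
kernel texture: Ss × ss → 2 Ss, 2 ss → 2 S_ : 2 ss (out of 4)
Combine (counts out of 4 × 4 = 16): green/smooth (G_S_) = 3×2 = 6; green/shrunken (G_ss) = 3×2 = 6; albino/smooth (ggS_) = 1×2 = 2; albino/shrunken (ggss) = 1×2 = 2
Phenotype counts (out of 16): 6 green/smooth, 6 green/shrunken, 2 albino/smooth, 2 albino/shrunken
green/smooth: 6 out of 16 → fraction 3/8
Expected count = 3/8 × 1296 = 486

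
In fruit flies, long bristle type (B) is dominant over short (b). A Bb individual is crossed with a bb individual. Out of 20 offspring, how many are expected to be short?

Punnett square for Bb × bb:
Offspring genotypes: 2 Bb, 2 bb
long: 2, short: 2
short: 2 out of 4 → fraction 1/2
Expected count = 1/2 × 20 = 10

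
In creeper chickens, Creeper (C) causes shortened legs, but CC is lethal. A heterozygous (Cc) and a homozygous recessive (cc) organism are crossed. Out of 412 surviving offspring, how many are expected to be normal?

Cross: Cc × cc
Punnett square offspring (before lethality): 2 Cc, 2 cc
No CC offspring are produced in this cross.
normal: 2 out of 4 → fraction 1/2
Expected count = 1/2 × 412 = 206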